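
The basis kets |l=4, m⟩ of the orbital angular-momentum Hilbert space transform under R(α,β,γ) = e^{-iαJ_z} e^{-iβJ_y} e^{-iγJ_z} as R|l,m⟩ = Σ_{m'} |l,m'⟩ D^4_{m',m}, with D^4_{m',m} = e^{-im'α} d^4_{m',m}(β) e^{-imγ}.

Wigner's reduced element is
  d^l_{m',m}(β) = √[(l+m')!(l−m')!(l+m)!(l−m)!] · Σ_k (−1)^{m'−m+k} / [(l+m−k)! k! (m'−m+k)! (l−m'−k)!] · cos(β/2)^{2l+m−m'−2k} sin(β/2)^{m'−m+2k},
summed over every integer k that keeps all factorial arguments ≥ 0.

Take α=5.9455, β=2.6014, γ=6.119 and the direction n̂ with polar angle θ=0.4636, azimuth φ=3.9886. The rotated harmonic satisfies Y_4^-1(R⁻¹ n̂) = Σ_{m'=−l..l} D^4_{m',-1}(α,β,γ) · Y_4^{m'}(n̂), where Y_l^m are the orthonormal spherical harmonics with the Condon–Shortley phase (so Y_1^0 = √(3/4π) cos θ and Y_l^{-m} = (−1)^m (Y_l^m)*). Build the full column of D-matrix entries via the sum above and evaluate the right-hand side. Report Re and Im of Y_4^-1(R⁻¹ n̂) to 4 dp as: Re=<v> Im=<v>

Need the full column D^4_{m',-1} for m'=−4..4 at α=5.9455, β=2.6014, γ=6.119.
cos(β/2)=0.266824, sin(β/2)=0.963745
d^4_{-4,-1}: single k=3 term ⇒ +0.009060;  D = +0.000506-0.009045i
d^4_{-3,-1}: k∈[2..3] ⇒ +0.002660 -0.057845 = -0.055185;  D = -0.021162+0.050966i
d^4_{-2,-1}: k∈[1..3] ⇒ +0.000394 -0.025681 +0.223358 = +0.198071;  D = +0.132270-0.147433i
d^4_{-1,-1}: k∈[0..3] ⇒ +0.000026 -0.005028 +0.131181 -0.570458 = -0.444279;  D = -0.389493+0.213728i
d^4_{0,-1}: k∈[0..3] ⇒ -0.000415 +0.032485 -0.423793 +0.921459 = +0.529736;  D = +0.522612-0.086585i
d^4_{1,-1}: k∈[0..3] ⇒ +0.003352 -0.131181 +0.855688 -0.744214 = -0.016356;  D = -0.016110-0.002823i
d^4_{2,-1}: k∈[0..2] ⇒ -0.017121 +0.335037 -0.874173 = -0.556256;  D = -0.485147-0.272127i
d^4_{3,-1}: k∈[0..1] ⇒ +0.057845 -0.452787 = -0.394942;  D = -0.260990-0.296418i
d^4_{4,-1}: single k=0 term ⇒ -0.118190;  D = -0.044304-0.109572i
Y_4^{m'}(θ=0.4636,φ=3.9886) and Σ D·Y over m':
  (+0.0005-0.0090i)·(-0.0172+0.0043i)  (-0.0212+0.0510i)·(+0.0826+0.0566i)  (+0.1323-0.1474i)·(-0.0378-0.3054i)  (-0.3895+0.2137i)·(-0.3258+0.3687i)  (+0.5226-0.0866i)·(+0.1482+0.0000i)  (-0.0161-0.0028i)·(+0.3258+0.3687i)  (-0.4851-0.2721i)·(-0.0378+0.3054i)  (-0.2610-0.2964i)·(-0.0826+0.0566i)  (-0.0443-0.1096i)·(-0.0172-0.0043i)
Y_4^-1(R⁻¹ n̂) = +0.206795-0.390654i

Re=0.2068 Im=-0.3907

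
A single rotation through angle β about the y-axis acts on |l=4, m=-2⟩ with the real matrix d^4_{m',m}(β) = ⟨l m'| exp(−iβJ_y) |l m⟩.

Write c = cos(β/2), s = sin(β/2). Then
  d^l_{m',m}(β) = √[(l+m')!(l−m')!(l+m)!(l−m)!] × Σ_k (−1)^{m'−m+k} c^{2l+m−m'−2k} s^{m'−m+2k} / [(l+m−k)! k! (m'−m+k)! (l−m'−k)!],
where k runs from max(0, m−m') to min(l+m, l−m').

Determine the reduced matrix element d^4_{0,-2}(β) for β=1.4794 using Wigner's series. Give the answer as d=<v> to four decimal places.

d=-0.3691

d^4_{0,-2}(β=1.4794) via Wigner's sum:
With c≡cos(β/2)=0.738671 and s≡sin(β/2)=0.674066, N=[24·24·2·720]^{1/2}=910.735966
The bounds max(0,m−m')=0 and min(l+m,l−m')=2 give 3 terms
  k=0: (−1)^2·910.7360/(96)·0.7387^6·0.6741^2 = +0.700216
  k=1: (−1)^3·910.7360/(36)·0.7387^4·0.6741^4 = -1.554907
  k=2: (−1)^4·910.7360/(96)·0.7387^2·0.6741^6 = +0.485556
d^4_{0,-2}(1.4794) = +0.700216 -1.554907 +0.485556 = -0.369135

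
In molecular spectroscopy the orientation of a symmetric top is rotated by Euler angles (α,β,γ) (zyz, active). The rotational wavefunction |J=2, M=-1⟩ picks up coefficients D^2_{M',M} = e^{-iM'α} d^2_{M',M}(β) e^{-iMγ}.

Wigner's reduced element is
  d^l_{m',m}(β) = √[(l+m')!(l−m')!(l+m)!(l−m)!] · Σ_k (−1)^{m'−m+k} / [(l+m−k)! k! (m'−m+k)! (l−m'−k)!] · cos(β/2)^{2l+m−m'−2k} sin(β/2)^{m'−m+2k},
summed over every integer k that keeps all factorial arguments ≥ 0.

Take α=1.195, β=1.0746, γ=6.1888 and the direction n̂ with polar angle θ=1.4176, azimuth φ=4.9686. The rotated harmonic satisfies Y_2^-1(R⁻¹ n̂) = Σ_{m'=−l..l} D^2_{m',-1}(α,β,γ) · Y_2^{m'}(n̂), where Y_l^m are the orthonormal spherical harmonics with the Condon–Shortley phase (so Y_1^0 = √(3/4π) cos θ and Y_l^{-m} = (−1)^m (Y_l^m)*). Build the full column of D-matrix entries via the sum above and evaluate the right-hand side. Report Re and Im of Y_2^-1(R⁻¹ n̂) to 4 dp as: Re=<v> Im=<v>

Need the full column D^2_{m',-1} for m'=−2..2 at α=1.195, β=1.0746, γ=6.1888.
cos(β/2)=0.859094, sin(β/2)=0.511818
d^2_{-2,-1}: single k=1 term ⇒ +0.649034;  D = -0.430309+0.485880i
d^2_{-1,-1}: k∈[0..1] ⇒ +0.544706 -0.580008 = -0.035302;  D = -0.015993-0.031471i
d^2_{0,-1}: k∈[0..1] ⇒ -0.794901 +0.282139 = -0.512762;  D = -0.510479+0.048325i
d^2_{1,-1}: k∈[0..1] ⇒ +0.580008 -0.068622 = +0.511386;  D = +0.142018-0.491270i
d^2_{2,-1}: single k=0 term ⇒ -0.230366;  D = +0.182381+0.140732i
Y_2^{m'}(θ=1.4176,φ=4.9686) and Σ D·Y over m':
  (-0.4303+0.4859i)·(-0.3288+0.1850i)  (-0.0160-0.0315i)·(+0.0295+0.1127i)  (-0.5105+0.0483i)·(-0.2934+0.0000i)  (+0.1420-0.4913i)·(-0.0295+0.1127i)  (+0.1824+0.1407i)·(-0.3288-0.1850i)
Y_2^-1(R⁻¹ n̂) = +0.221684-0.305774i

Re=0.2217 Im=-0.3058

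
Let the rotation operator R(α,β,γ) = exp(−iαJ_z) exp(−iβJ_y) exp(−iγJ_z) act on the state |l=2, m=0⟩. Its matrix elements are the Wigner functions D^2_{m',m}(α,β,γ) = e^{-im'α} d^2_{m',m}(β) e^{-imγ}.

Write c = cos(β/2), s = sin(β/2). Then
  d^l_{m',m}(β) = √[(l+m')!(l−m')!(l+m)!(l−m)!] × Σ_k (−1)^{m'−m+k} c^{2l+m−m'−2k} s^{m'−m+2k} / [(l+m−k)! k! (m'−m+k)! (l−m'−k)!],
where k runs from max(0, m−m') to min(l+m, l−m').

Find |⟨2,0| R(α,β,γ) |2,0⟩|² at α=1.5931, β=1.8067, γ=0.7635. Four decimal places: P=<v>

D^2_{0,0}(1.5931,1.8067,0.7635) = e^{-i·0·1.5931}·d^2_{0,0}(1.8067)·e^{-i·0·0.7635}. Compute d first:
With c≡cos(β/2)=0.618982 and s≡sin(β/2)=0.785405, N=[2·2·2·2]^{1/2}=4.000000
Admissible k: 0..2 (factorial args all ≥0)
  k=0: (−1)^0·4.0000/(4)·0.6190^4·0.7854^0 = +0.146796
  k=1: (−1)^1·4.0000/(1)·0.6190^2·0.7854^2 = -0.945374
  k=2: (−1)^2·4.0000/(4)·0.6190^0·0.7854^4 = +0.380517
d^2_{0,0}(1.8067) = +0.146796 -0.945374 +0.380517 = -0.418061
|D^2_{0,0}|² = |d^2_{0,0}(β)|² = (-0.418061)² = 0.174775 (the z-rotation phases have unit modulus)

P=0.1748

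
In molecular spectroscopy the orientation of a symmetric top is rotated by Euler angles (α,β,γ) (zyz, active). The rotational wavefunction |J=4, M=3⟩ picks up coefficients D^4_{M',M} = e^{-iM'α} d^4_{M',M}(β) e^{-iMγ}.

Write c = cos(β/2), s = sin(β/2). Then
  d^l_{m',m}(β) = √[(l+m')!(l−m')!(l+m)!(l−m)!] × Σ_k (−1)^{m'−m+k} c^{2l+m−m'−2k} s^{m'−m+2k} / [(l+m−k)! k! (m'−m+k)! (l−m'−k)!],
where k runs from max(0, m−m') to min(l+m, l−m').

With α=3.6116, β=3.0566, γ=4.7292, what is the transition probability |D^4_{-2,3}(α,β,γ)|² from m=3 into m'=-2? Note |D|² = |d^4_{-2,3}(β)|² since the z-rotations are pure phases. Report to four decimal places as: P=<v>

P=0.0247

D^4_{-2,3}(3.6116,3.0566,4.7292) = e^{-i·-2·3.6116}·d^4_{-2,3}(3.0566)·e^{-i·3·4.7292}. Compute d first:
Half-angle: c=0.042484, s=0.999097. N=√(2·720·5040·1)=2693.993318
k: max(0,(3)−(-2))=5 … min(4+(3),4−(-2))=6
  k=5: (−1)^0·2693.9933/(240)·0.0425^3·0.9991^5 = +0.000857
  k=6: (−1)^1·2693.9933/(720)·0.0425^1·0.9991^7 = -0.157957
d^4_{-2,3}(3.0566) = +0.000857 -0.157957 = -0.157100
|D^4_{-2,3}|² = |d^4_{-2,3}(β)|² = (-0.157100)² = 0.024680 (the z-rotation phases have unit modulus)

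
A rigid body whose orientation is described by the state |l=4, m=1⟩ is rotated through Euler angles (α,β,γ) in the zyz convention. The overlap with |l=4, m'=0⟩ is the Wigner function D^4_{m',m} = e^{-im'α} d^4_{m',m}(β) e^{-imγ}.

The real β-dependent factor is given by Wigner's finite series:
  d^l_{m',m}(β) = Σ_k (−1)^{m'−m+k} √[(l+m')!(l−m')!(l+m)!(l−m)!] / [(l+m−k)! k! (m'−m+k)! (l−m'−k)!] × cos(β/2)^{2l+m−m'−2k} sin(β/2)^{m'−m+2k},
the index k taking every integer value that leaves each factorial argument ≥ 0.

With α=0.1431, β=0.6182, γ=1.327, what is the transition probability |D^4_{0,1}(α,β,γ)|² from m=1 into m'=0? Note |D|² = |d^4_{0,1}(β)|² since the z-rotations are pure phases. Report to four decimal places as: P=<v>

P=0.1895

D^4_{0,1}(0.1431,0.6182,1.327) = e^{-i·0·0.1431}·d^4_{0,1}(0.6182)·e^{-i·1·1.327}. Compute d first:
c=cos(0.6182/2)=0.952608, s=sin(0.6182/2)=0.304201; N=√[24·24·120·6]=643.987578
k: max(0,(1)−(0))=1 … min(4+(1),4−(0))=4
  k=1: (−1)^0·643.9876/(144)·0.9526^7·0.3042^1 = +0.968445
  k=2: (−1)^1·643.9876/(24)·0.9526^5·0.3042^3 = -0.592544
  k=3: (−1)^2·643.9876/(24)·0.9526^3·0.3042^5 = +0.060425
  k=4: (−1)^3·643.9876/(144)·0.9526^1·0.3042^7 = -0.001027
d^4_{0,1}(0.6182) = +0.968445 -0.592544 +0.060425 -0.001027 = +0.435299
|D^4_{0,1}|² = |d^4_{0,1}(β)|² = (+0.435299)² = 0.189485 (the z-rotation phases have unit modulus)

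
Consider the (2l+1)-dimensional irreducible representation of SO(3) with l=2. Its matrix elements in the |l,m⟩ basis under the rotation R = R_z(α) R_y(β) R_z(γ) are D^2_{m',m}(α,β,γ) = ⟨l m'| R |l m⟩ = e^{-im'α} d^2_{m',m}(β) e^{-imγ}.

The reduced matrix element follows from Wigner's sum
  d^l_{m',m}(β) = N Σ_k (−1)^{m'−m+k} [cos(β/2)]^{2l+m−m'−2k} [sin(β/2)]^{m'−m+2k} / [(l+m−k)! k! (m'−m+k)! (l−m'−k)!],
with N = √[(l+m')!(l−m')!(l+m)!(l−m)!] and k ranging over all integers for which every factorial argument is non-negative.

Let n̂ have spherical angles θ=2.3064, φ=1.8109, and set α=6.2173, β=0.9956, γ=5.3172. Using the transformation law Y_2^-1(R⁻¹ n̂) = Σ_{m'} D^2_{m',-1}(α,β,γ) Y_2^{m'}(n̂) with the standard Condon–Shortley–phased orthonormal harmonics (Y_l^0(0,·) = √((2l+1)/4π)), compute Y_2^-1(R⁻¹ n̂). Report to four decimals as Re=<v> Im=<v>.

Re=0.1411 Im=0.3266

Need the full column D^2_{m',-1} for m'=−2..2 at α=6.2173, β=0.9956, γ=5.3172.
cos(β/2)=0.878635, sin(β/2)=0.477494
d^2_{-2,-1}: single k=1 term ⇒ +0.647774;  D = +0.295122-0.576640i
d^2_{-1,-1}: k∈[0..1] ⇒ +0.595984 -0.528048 = +0.067935;  D = +0.034865-0.058306i
d^2_{0,-1}: k∈[0..1] ⇒ -0.793358 +0.234308 = -0.559050;  D = -0.317879+0.459880i
d^2_{1,-1}: k∈[0..1] ⇒ +0.528048 -0.051984 = +0.476064;  D = +0.295889-0.372944i
d^2_{2,-1}: single k=0 term ⇒ -0.191312;  D = -0.128515+0.141718i
Y_2^{m'}(θ=2.3064,φ=1.8109) and Σ D·Y over m':
  (+0.2951-0.5766i)·(-0.1883+0.0981i)  (+0.0349-0.0583i)·(+0.0914+0.3733i)  (-0.3179+0.4599i)·(+0.1107+0.0000i)  (+0.2959-0.3729i)·(-0.0914+0.3733i)  (-0.1285+0.1417i)·(-0.1883-0.0981i)
Y_2^-1(R⁻¹ n̂) = +0.141056+0.326593i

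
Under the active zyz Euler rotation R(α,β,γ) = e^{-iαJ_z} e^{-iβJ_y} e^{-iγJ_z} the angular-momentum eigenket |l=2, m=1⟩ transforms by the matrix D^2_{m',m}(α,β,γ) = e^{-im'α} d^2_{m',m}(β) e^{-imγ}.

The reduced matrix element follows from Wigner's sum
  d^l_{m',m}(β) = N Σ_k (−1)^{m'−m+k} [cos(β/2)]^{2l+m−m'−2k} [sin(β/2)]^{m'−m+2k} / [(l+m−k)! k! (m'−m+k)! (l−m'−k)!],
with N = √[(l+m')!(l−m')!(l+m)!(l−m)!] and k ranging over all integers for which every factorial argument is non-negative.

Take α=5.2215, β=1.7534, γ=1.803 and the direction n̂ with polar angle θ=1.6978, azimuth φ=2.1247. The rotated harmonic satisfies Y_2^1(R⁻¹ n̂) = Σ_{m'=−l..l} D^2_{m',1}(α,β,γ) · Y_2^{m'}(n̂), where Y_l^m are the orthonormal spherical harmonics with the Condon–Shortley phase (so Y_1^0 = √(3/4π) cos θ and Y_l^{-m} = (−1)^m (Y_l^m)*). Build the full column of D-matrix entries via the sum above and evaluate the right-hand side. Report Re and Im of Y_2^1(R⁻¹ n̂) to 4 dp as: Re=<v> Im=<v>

Re=-0.0833 Im=-0.2103

Need the full column D^2_{m',1} for m'=−2..2 at α=5.2215, β=1.7534, γ=1.803.
cos(β/2)=0.639691, sin(β/2)=0.768632
d^2_{-2,1}: single k=3 term ⇒ +0.580973;  D = -0.411065+0.410555i
d^2_{-1,1}: k∈[2..3] ⇒ +0.725269 -0.349039 = +0.376230;  D = -0.361897-0.102854i
d^2_{0,1}: k∈[1..2] ⇒ +0.492839 -0.711544 = -0.218705;  D = +0.050329+0.212835i
d^2_{1,1}: k∈[0..1] ⇒ +0.167448 -0.725269 = -0.557820;  D = -0.411438+0.376673i
d^2_{2,1}: single k=0 term ⇒ -0.402401;  D = -0.381927-0.126724i
Y_2^{m'}(θ=1.6978,φ=2.1247) and Σ D·Y over m':
  (-0.4111+0.4106i)·(-0.1698+0.3401i)  (-0.3619-0.1029i)·(+0.0511+0.0826i)  (+0.0503+0.2128i)·(-0.3002+0.0000i)  (-0.4114+0.3767i)·(-0.0511+0.0826i)  (-0.3819-0.1267i)·(-0.1698-0.3401i)
Y_2^1(R⁻¹ n̂) = -0.083281-0.210308i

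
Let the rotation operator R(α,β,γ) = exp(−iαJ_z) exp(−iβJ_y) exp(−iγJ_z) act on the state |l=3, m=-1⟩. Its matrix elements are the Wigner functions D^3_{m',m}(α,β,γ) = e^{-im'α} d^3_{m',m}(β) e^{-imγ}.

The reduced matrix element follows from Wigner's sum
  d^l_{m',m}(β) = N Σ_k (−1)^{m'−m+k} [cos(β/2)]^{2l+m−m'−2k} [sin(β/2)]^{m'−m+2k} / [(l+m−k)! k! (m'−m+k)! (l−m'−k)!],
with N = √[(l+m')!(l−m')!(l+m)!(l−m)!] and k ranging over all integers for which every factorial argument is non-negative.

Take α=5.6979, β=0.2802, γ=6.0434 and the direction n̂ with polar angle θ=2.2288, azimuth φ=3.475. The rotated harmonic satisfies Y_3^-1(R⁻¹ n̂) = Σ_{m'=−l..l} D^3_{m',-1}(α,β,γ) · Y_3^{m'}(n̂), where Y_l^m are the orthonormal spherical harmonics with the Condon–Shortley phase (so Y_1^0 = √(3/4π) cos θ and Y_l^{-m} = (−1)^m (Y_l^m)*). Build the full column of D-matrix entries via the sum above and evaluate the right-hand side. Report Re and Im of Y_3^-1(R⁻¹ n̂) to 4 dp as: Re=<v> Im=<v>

Re=-0.0694 Im=0.3508

Need the full column D^3_{m',-1} for m'=−3..3 at α=5.6979, β=0.2802, γ=6.0434.
cos(β/2)=0.990202, sin(β/2)=0.139642
d^3_{-3,-1}: single k=2 term ⇒ +0.072606;  D = -0.029927-0.066152i
d^3_{-2,-1}: k∈[1..2] ⇒ +0.420374 -0.016721 = +0.403653;  D = +0.064485-0.398469i
d^3_{-1,-1}: k∈[0..2] ⇒ +0.942634 -0.149975 +0.002237 = +0.794896;  D = +0.539341-0.583927i
d^3_{0,-1}: k∈[0..2] ⇒ -0.460496 +0.027475 -0.000182 = -0.433204;  D = -0.420809+0.102883i
d^3_{1,-1}: k∈[0..2] ⇒ +0.112481 -0.002983 +0.000007 = +0.109506;  D = +0.103035+0.037086i
d^3_{2,-1}: k∈[0..1] ⇒ -0.016721 +0.000166 = -0.016554;  D = -0.009886-0.013278i
d^3_{3,-1}: single k=0 term ⇒ +0.001444;  D = +0.000079+0.001442i
Y_3^{m'}(θ=2.2288,φ=3.475) and Σ D·Y over m':
  (-0.0299-0.0662i)·(-0.1116+0.1739i)  (+0.0645-0.3985i)·(-0.3074+0.2420i)  (+0.5393-0.5839i)·(-0.2102+0.0728i)  (-0.4208+0.1029i)·(+0.2579+0.0000i)  (+0.1030+0.0371i)·(+0.2102+0.0728i)  (-0.0099-0.0133i)·(-0.3074-0.2420i)  (+0.0001+0.0014i)·(+0.1116+0.1739i)
Y_3^-1(R⁻¹ n̂) = -0.069399+0.350765i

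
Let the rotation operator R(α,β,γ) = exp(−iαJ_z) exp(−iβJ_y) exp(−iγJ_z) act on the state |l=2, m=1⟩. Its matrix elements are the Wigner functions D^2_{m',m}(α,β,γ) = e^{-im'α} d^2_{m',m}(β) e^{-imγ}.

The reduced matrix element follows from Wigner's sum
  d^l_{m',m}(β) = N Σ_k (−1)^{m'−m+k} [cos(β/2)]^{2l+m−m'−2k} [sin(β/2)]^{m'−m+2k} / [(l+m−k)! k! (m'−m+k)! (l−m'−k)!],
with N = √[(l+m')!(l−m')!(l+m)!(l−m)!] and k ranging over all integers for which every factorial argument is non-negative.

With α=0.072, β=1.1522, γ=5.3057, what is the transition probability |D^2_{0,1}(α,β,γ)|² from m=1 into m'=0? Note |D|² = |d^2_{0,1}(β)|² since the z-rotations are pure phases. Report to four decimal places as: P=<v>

D^2_{0,1}(0.072,1.1522,5.3057) = e^{-i·0·0.072}·d^2_{0,1}(1.1522)·e^{-i·1·5.3057}. Compute d first:
Half-angle: c=0.838594, s=0.544758. N=√(2·2·6·1)=4.898979
k∈{1,2} keeps every argument non-negative
  k=1: (−1)^0·4.8990/(2)·0.8386^3·0.5448^1 = +0.786925
  k=2: (−1)^1·4.8990/(2)·0.8386^1·0.5448^3 = -0.332076
d^2_{0,1}(1.1522) = +0.786925 -0.332076 = +0.454850
|D^2_{0,1}|² = |d^2_{0,1}(β)|² = (+0.454850)² = 0.206888 (the z-rotation phases have unit modulus)

P=0.2069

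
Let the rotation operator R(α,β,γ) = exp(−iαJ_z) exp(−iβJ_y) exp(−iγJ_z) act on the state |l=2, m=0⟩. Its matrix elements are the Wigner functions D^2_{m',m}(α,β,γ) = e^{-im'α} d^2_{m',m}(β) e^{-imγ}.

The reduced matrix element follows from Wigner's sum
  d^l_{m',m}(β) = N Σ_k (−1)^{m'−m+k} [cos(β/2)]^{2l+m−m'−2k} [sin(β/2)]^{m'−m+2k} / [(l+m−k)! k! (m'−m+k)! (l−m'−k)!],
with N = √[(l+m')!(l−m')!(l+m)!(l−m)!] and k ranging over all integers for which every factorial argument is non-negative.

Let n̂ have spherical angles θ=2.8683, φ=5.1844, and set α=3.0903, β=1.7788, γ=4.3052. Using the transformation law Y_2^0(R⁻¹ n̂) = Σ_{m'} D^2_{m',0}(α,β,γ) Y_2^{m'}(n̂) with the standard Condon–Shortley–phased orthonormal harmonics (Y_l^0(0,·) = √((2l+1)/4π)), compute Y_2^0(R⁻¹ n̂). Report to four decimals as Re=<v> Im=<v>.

Need the full column D^2_{m',0} for m'=−2..2 at α=3.0903, β=1.7788, γ=4.3052.
cos(β/2)=0.629878, sin(β/2)=0.776694
d^2_{-2,0}: single k=2 term ⇒ +0.586258;  D = +0.583176-0.060036i
d^2_{-1,0}: k∈[1..2] ⇒ +0.475439 -0.722906 = -0.247467;  D = +0.247141-0.012688i
d^2_{0,0}: k∈[0..2] ⇒ +0.157408 -0.957355 +0.363915 = -0.436032;  D = -0.436032+0.000000i
d^2_{1,0}: k∈[0..1] ⇒ -0.475439 +0.722906 = +0.247467;  D = -0.247141-0.012688i
d^2_{2,0}: single k=0 term ⇒ +0.586258;  D = +0.583176+0.060036i
Y_2^{m'}(θ=2.8683,φ=5.1844) and Σ D·Y over m':
  (+0.5832-0.0600i)·(-0.0165+0.0228i)  (+0.2471-0.0127i)·(-0.0913-0.1788i)  (-0.4360+0.0000i)·(+0.5619+0.0000i)  (-0.2471-0.0127i)·(+0.0913-0.1788i)  (+0.5832+0.0600i)·(-0.0165-0.0228i)
Y_2^0(R⁻¹ n̂) = -0.311161+0.000000i

Re=-0.3112 Im=0.0000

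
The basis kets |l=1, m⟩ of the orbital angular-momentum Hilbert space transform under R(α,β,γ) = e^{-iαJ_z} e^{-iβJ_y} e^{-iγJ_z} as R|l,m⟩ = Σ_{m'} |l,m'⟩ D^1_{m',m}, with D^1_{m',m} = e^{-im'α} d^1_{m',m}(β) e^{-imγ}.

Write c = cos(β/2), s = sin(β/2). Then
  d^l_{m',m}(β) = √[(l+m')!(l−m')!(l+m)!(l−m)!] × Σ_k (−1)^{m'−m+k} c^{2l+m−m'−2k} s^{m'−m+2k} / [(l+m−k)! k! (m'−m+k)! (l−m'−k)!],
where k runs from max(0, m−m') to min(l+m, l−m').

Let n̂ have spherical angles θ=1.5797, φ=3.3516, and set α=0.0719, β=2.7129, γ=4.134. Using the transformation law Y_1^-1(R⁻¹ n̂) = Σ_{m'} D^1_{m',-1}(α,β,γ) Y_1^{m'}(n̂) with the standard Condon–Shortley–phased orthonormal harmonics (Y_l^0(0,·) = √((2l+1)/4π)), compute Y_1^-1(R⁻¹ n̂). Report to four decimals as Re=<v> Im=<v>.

Need the full column D^1_{m',-1} for m'=−1..1 at α=0.0719, β=2.7129, γ=4.134.
cos(β/2)=0.212709, sin(β/2)=0.977116
d^1_{-1,-1}: single k=0 term ⇒ +0.045245;  D = -0.021949-0.039565i
d^1_{0,-1}: single k=0 term ⇒ -0.293932;  D = +0.160685+0.246122i
d^1_{1,-1}: single k=0 term ⇒ +0.954755;  D = -0.578024-0.759898i
Y_1^{m'}(θ=1.5797,φ=3.3516) and Σ D·Y over m':
  (-0.0219-0.0396i)·(-0.3379+0.0720i)  (+0.1607+0.2461i)·(-0.0044+0.0000i)  (-0.5780-0.7599i)·(+0.3379+0.0720i)
Y_1^-1(R⁻¹ n̂) = -0.131013-0.287675i

Re=-0.1310 Im=-0.2877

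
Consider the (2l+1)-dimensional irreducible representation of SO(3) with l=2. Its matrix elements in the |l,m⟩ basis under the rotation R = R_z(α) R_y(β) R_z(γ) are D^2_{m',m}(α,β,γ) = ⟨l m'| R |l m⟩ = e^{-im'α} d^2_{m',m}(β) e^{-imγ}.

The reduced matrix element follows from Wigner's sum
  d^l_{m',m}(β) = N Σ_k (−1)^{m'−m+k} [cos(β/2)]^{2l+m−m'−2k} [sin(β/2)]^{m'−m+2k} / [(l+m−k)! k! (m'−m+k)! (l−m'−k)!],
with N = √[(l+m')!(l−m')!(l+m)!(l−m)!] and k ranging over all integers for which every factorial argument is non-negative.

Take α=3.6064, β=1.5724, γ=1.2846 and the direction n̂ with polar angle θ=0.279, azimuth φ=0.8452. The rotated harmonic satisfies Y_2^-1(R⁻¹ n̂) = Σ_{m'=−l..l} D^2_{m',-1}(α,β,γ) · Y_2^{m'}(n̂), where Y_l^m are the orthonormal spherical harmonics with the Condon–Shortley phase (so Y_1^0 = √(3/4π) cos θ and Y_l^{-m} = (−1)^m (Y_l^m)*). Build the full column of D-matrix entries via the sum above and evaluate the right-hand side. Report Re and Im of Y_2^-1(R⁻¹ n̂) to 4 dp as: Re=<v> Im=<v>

Re=0.0734 Im=0.1775

Need the full column D^2_{m',-1} for m'=−2..2 at α=3.6064, β=1.5724, γ=1.2846.
cos(β/2)=0.706540, sin(β/2)=0.707674
d^2_{-2,-1}: single k=1 term ⇒ +0.499198;  D = -0.299485+0.399383i
d^2_{-1,-1}: k∈[0..1] ⇒ +0.249199 -0.749998 = -0.500799;  D = -0.088973+0.492832i
d^2_{0,-1}: k∈[0..1] ⇒ -0.611390 +0.613354 = +0.001964;  D = +0.000554+0.001884i
d^2_{1,-1}: k∈[0..1] ⇒ +0.749998 -0.250802 = +0.499196;  D = -0.340637-0.364914i
d^2_{2,-1}: single k=0 term ⇒ -0.500801;  D = -0.469577-0.174067i
Y_2^{m'}(θ=0.279,φ=0.8452) and Σ D·Y over m':
  (-0.2995+0.3994i)·(-0.0035-0.0291i)  (-0.0890+0.4928i)·(+0.1357-0.1530i)  (+0.0006+0.0019i)·(+0.5590+0.0000i)  (-0.3406-0.3649i)·(-0.1357-0.1530i)  (-0.4696-0.1741i)·(-0.0035+0.0291i)
Y_2^-1(R⁻¹ n̂) = +0.073407+0.177467i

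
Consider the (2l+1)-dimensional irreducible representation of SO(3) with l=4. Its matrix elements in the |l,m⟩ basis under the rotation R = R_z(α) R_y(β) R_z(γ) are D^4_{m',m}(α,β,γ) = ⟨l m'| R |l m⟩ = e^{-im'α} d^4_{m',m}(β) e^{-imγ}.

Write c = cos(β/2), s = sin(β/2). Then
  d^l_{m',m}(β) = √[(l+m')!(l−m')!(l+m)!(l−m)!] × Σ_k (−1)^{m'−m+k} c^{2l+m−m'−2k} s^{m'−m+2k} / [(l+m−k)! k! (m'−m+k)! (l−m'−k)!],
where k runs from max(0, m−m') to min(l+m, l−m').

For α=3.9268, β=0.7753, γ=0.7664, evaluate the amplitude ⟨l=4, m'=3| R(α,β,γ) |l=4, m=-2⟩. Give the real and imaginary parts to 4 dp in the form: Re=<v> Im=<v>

Re=0.0442 Im=-0.0476

D^4_{3,-2}(3.9268,0.7753,0.7664) = e^{-i·3·3.9268}·d^4_{3,-2}(0.7753)·e^{-i·-2·0.7664}. Compute d first:
Half-angle: c=0.925800, s=0.378014. N=√(5040·1·2·720)=2693.993318
k: max(0,(-2)−(3))=0 … min(4+(-2),4−(3))=1
  k=0: (−1)^5·2693.9933/(240)·0.9258^3·0.3780^5 = -0.068750
  k=1: (−1)^6·2693.9933/(720)·0.9258^1·0.3780^7 = +0.003821
d^4_{3,-2}(0.7753) = -0.068750 +0.003821 = -0.064930
D = (+0.706702+0.707511i)·(-0.064930)·(+0.037987+0.999278i) = +0.044162-0.047598i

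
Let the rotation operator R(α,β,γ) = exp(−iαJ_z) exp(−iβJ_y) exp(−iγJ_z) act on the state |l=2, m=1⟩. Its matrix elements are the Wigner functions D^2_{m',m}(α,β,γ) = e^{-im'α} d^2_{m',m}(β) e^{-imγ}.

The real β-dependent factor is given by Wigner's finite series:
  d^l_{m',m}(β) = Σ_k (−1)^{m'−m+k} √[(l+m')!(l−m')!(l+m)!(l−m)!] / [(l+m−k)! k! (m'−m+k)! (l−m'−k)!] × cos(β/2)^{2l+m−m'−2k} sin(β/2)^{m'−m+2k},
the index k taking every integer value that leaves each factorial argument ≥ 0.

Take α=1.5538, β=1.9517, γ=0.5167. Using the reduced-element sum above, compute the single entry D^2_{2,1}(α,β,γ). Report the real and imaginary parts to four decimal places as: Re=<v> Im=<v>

First d^2_{2,1}(β=1.9517), then the phase factors e^{-i(2)α} and e^{-i(1)γ}:
With c≡cos(β/2)=0.560464 and s≡sin(β/2)=0.828179, N=[24·1·6·1]^{1/2}=12.000000
Admissible k: 0..0 (factorial args all ≥0)
  k=0: (−1)^1·12.0000/(6)·0.5605^3·0.8282^1 = -0.291607
d^2_{2,1}(1.9517) = -0.291607
Attach z-rotation phases: D = e^{-i(2)(1.5538)}·(-0.291607)·e^{-i(1)(0.5167)} = +0.258288-0.135358i

Re=0.2583 Im=-0.1354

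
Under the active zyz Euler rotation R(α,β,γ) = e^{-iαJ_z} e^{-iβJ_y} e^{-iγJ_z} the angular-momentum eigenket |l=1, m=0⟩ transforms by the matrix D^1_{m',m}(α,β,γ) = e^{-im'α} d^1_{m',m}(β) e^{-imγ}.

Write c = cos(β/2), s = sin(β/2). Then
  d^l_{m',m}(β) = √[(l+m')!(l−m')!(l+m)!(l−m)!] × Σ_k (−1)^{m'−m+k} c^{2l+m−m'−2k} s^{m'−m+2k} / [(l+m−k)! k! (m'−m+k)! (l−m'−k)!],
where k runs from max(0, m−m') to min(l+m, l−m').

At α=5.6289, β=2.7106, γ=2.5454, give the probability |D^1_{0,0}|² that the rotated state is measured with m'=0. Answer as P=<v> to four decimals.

P=0.8255

First d^1_{0,0}(β=2.7106), then the phase factors e^{-i(0)α} and e^{-i(0)γ}:
c=cos(2.7106/2)=0.213832, s=sin(2.7106/2)=0.976870; N=√[1·1·1·1]=1.000000
k∈{0,1} keeps every argument non-negative
  k=0: (−1)^0·1.0000/(1)·0.2138^2·0.9769^0 = +0.045724
  k=1: (−1)^1·1.0000/(1)·0.2138^0·0.9769^2 = -0.954276
d^1_{0,0}(2.7106) = +0.045724 -0.954276 = -0.908551
|D^1_{0,0}|² = |d^1_{0,0}(β)|² = (-0.908551)² = 0.825466 (the z-rotation phases have unit modulus)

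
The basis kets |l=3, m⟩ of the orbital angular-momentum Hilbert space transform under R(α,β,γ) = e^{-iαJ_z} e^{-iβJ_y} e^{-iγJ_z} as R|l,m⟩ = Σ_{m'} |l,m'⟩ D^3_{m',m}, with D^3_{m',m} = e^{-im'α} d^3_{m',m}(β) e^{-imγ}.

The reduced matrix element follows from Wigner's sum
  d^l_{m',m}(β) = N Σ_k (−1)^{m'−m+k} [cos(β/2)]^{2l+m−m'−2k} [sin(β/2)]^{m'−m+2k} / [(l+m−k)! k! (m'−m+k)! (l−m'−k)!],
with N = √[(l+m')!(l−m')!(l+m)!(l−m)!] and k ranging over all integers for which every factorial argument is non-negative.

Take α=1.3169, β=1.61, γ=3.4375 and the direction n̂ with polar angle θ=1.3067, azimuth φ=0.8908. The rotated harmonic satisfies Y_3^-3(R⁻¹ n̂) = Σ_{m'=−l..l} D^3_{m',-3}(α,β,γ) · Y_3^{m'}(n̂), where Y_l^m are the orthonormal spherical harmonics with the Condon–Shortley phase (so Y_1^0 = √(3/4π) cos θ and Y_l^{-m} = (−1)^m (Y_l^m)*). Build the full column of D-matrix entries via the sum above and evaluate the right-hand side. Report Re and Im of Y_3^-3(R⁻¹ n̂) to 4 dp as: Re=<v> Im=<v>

Re=-0.0171 Im=-0.0481

Need the full column D^3_{m',-3} for m'=−3..3 at α=1.3169, β=1.61, γ=3.4375.
cos(β/2)=0.693111, sin(β/2)=0.720831
d^3_{-3,-3}: single k=0 term ⇒ +0.110871;  D = -0.013936+0.109992i
d^3_{-2,-3}: single k=0 term ⇒ -0.282438;  D = -0.262298-0.104744i
d^3_{-1,-3}: single k=0 term ⇒ +0.464434;  D = +0.275052-0.374226i
d^3_{0,-3}: single k=0 term ⇒ -0.557729;  D = +0.352028+0.432595i
d^3_{1,-3}: single k=0 term ⇒ +0.502325;  D = -0.456768+0.209029i
d^3_{2,-3}: single k=0 term ⇒ -0.330404;  D = -0.057618-0.325341i
d^3_{3,-3}: single k=0 term ⇒ +0.140281;  D = +0.139848+0.011017i
Y_3^{m'}(θ=1.3067,φ=0.8908) and Σ D·Y over m':
  (-0.0139+0.1100i)·(-0.3348-0.1697i)  (-0.2623-0.1047i)·(-0.0520-0.2431i)  (+0.2751-0.3742i)·(-0.1293+0.1599i)  (+0.3520+0.4326i)·(-0.2590+0.0000i)  (-0.4568+0.2090i)·(+0.1293+0.1599i)  (-0.0576-0.3253i)·(-0.0520+0.2431i)  (+0.1398+0.0110i)·(+0.3348-0.1697i)
Y_3^-3(R⁻¹ n̂) = -0.017137-0.048064i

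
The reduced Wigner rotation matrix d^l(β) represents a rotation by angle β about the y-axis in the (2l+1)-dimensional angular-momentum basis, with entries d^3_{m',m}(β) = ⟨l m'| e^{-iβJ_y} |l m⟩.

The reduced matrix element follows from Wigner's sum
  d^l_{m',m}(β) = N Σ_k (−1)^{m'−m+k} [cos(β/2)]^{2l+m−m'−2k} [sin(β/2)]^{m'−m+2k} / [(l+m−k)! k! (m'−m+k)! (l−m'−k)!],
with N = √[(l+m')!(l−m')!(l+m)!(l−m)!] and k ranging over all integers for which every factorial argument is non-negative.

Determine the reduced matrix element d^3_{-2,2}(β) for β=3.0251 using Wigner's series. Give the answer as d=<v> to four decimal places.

d^3_{-2,2}(β=3.0251) via Wigner's sum:
Half-angle: c=0.058213, s=0.998304. N=√(1·120·120·1)=120.000000
The bounds max(0,m−m')=4 and min(l+m,l−m')=5 give 2 terms
  k=4: (−1)^0·120.0000/(24)·0.0582^2·0.9983^4 = +0.016829
  k=5: (−1)^1·120.0000/(120)·0.0582^0·0.9983^6 = -0.989868
d^3_{-2,2}(3.0251) = +0.016829 -0.989868 = -0.973039

d=-0.9730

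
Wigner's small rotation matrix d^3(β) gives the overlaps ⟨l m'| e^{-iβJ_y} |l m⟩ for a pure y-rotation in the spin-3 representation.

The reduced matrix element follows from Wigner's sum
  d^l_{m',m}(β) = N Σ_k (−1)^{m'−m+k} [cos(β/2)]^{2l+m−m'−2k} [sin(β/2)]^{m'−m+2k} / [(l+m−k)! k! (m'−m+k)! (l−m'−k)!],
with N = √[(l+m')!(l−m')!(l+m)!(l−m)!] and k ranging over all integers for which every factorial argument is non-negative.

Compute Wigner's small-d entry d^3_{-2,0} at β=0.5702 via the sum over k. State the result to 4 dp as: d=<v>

d=0.3359

d^3_{-2,0}(β=0.5702) via Wigner's sum:
With c≡cos(β/2)=0.959634 and s≡sin(β/2)=0.281253, N=[1·120·6·6]^{1/2}=65.726707
k: max(0,(0)−(-2))=2 … min(3+(0),3−(-2))=3
  k=2: (−1)^0·65.7267/(12)·0.9596^4·0.2813^2 = +0.367433
  k=3: (−1)^1·65.7267/(12)·0.9596^2·0.2813^4 = -0.031562
d^3_{-2,0}(0.5702) = +0.367433 -0.031562 = +0.335871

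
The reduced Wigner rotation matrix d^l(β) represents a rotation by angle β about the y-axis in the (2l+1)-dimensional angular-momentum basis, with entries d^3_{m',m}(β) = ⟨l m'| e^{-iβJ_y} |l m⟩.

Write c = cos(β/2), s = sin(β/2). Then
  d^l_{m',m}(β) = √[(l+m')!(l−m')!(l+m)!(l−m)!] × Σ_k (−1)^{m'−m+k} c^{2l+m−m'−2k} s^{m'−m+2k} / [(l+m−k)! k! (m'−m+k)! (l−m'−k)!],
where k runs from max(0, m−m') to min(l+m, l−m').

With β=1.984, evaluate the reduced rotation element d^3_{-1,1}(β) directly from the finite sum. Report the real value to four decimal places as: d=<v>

d^3_{-1,1}(β=1.984) via Wigner's sum:
Half-angle: c=0.547017, s=0.837122. N=√(2·24·24·2)=48.000000
k: max(0,(1)−(-1))=2 … min(3+(1),3−(-1))=4
  k=2: (−1)^0·48.0000/(8)·0.5470^4·0.8371^2 = +0.376470
  k=3: (−1)^1·48.0000/(6)·0.5470^2·0.8371^4 = -1.175562
  k=4: (−1)^2·48.0000/(48)·0.5470^0·0.8371^6 = +0.344137
d^3_{-1,1}(1.984) = +0.376470 -1.175562 +0.344137 = -0.454954

d=-0.4550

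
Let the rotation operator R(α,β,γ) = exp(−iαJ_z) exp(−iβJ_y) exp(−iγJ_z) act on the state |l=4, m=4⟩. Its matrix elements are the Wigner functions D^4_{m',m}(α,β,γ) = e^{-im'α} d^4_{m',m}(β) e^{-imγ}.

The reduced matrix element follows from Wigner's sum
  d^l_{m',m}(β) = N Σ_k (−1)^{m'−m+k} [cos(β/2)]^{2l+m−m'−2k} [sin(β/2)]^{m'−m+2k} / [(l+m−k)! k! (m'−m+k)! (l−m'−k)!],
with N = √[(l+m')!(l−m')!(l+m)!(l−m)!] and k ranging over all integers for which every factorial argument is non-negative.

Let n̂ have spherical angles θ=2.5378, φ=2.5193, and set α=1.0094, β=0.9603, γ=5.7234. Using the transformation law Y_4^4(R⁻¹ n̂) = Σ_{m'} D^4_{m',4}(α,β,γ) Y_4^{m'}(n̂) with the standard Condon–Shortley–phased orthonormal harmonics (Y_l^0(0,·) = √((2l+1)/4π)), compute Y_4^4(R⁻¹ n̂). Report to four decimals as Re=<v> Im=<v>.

Need the full column D^4_{m',4} for m'=−4..4 at α=1.0094, β=0.9603, γ=5.7234.
cos(β/2)=0.886926, sin(β/2)=0.461912
d^4_{-4,4}: single k=8 term ⇒ +0.002072;  D = +0.002072-0.000013i
d^4_{-3,4}: single k=7 term ⇒ +0.011255;  D = +0.005930-0.009566i
d^4_{-2,4}: single k=6 term ⇒ +0.040431;  D = -0.017748-0.036327i
d^4_{-1,4}: single k=5 term ⇒ +0.109788;  D = -0.109160-0.011719i
d^4_{0,4}: single k=4 term ⇒ +0.235687;  D = -0.146052+0.184979i
d^4_{1,4}: single k=3 term ⇒ +0.404770;  D = +0.135388+0.381456i
d^4_{2,4}: single k=2 term ⇒ +0.549568;  D = +0.536281+0.120115i
d^4_{3,4}: single k=1 term ⇒ +0.564047;  D = +0.397378-0.400298i
d^4_{4,4}: single k=0 term ⇒ +0.382911;  D = -0.086423-0.373030i
Y_4^{m'}(θ=2.5378,φ=2.5193) and Σ D·Y over m':
  (+0.0021-0.0000i)·(-0.0365+0.0279i)  (+0.0059-0.0096i)·(-0.0550+0.1804i)  (-0.0177-0.0363i)·(+0.1294+0.3824i)  (-0.1092-0.0117i)·(+0.3132+0.2247i)  (-0.1461+0.1850i)·(-0.1330+0.0000i)  (+0.1354+0.3815i)·(-0.3132+0.2247i)  (+0.5363+0.1201i)·(+0.1294-0.3824i)  (+0.3974-0.4003i)·(+0.0550+0.1804i)  (-0.0864-0.3730i)·(-0.0365-0.0279i)
Y_4^4(R⁻¹ n̂) = +0.074781-0.275537i

Re=0.0748 Im=-0.2755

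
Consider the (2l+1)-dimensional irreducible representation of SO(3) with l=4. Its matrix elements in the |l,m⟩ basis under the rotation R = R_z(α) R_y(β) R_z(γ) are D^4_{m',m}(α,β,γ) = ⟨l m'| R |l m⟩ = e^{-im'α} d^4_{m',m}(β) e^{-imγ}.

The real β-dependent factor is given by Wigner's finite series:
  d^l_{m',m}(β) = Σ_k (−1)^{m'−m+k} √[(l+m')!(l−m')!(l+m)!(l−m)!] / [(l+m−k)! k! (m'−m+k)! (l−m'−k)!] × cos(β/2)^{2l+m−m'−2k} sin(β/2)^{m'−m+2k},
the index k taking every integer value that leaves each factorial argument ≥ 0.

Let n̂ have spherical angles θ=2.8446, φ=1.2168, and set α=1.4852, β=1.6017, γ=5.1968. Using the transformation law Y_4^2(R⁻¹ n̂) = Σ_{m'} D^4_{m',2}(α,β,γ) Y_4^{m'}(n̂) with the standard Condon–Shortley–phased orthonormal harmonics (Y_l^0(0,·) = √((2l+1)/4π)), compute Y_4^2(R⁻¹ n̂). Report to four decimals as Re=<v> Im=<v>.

Re=0.0411 Im=-0.0876

Need the full column D^4_{m',2} for m'=−4..4 at α=1.4852, β=1.6017, γ=5.1968.
cos(β/2)=0.696097, sin(β/2)=0.717948
d^4_{-4,2}: single k=6 term ⇒ +0.351137;  D = -0.090131+0.339372i
d^4_{-3,2}: k∈[5..6] ⇒ +0.722203 -0.256085 = +0.466117;  D = +0.438622+0.157721i
d^4_{-2,2}: k∈[4..6] ⇒ +0.935711 -0.796303 +0.070590 = +0.209998;  D = +0.087691-0.190812i
d^4_{-1,2}: k∈[3..5] ⇒ +0.855346 -1.364835 +0.290373 = -0.219115;  D = +0.190545+0.108184i
d^4_{0,2}: k∈[2..4] ⇒ +0.556320 -1.578121 +0.629533 = -0.392268;  D = +0.222130-0.323315i
d^4_{1,2}: k∈[1..3] ⇒ +0.241222 -1.283019 +0.909890 = -0.131908;  D = -0.101937-0.083717i
d^4_{2,2}: k∈[0..2] ⇒ +0.055126 -0.703695 +0.935711 = +0.287141;  D = +0.200541-0.205508i
d^4_{3,2}: k∈[0..1] ⇒ -0.212738 +0.678910 = +0.466172;  D = -0.304585-0.352909i
d^4_{4,2}: single k=0 term ⇒ +0.310301;  D = -0.251381+0.181917i
Y_4^{m'}(θ=2.8446,φ=1.2168) and Σ D·Y over m':
  (-0.0901+0.3394i)·(+0.0005+0.0032i)  (+0.4386+0.1577i)·(+0.0262-0.0146i)  (+0.0877-0.1908i)·(-0.1175-0.1006i)  (+0.1905+0.1082i)·(-0.1561+0.4223i)  (+0.2221-0.3233i)·(+0.5111+0.0000i)  (-0.1019-0.0837i)·(+0.1561+0.4223i)  (+0.2005-0.2055i)·(-0.1175+0.1006i)  (-0.3046-0.3529i)·(-0.0262-0.0146i)  (-0.2514+0.1819i)·(+0.0005-0.0032i)
Y_4^2(R⁻¹ n̂) = +0.041088-0.087630i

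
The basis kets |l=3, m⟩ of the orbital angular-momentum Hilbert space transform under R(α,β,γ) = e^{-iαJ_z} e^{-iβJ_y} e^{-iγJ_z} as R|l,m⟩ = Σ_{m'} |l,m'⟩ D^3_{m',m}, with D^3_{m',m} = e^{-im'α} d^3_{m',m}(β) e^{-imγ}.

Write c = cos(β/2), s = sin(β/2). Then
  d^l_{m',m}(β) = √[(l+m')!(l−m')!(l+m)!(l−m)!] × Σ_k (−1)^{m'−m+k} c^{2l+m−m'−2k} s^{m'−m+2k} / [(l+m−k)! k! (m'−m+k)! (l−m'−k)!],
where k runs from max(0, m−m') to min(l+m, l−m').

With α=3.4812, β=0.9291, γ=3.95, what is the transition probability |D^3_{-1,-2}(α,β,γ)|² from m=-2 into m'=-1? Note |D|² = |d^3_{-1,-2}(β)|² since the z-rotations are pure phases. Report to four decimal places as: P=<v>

Split into d^3_{-1,-2}(β=0.9291) × two z-phases.
c=cos(0.9291/2)=0.894023, s=sin(0.9291/2)=0.448021; N=√[2·24·1·120]=75.894664
Admissible k: 0..1 (factorial args all ≥0)
  k=0: (−1)^1·75.8947/(24)·0.8940^5·0.4480^1 = -0.809174
  k=1: (−1)^2·75.8947/(12)·0.8940^3·0.4480^3 = +0.406415
d^3_{-1,-2}(0.9291) = -0.809174 +0.406415 = -0.402759
|D^3_{-1,-2}|² = |d^3_{-1,-2}(β)|² = (-0.402759)² = 0.162215 (the z-rotation phases have unit modulus)

P=0.1622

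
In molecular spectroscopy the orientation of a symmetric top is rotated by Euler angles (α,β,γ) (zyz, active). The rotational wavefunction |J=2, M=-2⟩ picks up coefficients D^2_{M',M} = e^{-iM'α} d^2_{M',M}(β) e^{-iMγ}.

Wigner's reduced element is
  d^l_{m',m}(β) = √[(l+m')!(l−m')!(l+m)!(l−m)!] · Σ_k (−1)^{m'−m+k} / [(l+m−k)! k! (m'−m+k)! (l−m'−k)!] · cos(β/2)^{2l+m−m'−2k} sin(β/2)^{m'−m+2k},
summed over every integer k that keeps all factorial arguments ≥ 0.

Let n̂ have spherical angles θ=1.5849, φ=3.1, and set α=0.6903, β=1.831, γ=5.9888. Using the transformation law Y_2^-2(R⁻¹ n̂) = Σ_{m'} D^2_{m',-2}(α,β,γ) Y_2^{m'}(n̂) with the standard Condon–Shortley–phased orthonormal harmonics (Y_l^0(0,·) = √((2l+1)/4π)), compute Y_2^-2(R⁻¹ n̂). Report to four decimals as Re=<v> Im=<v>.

Need the full column D^2_{m',-2} for m'=−2..2 at α=0.6903, β=1.831, γ=5.9888.
cos(β/2)=0.609394, sin(β/2)=0.792867
d^2_{-2,-2}: single k=0 term ⇒ +0.137909;  D = +0.096887+0.098142i
d^2_{-1,-2}: single k=0 term ⇒ -0.358860;  D = -0.357012-0.036372i
d^2_{0,-2}: single k=0 term ⇒ +0.571838;  D = +0.475555-0.317564i
d^2_{1,-2}: single k=0 term ⇒ -0.607477;  D = -0.174714+0.581811i
d^2_{2,-2}: single k=0 term ⇒ +0.395187;  D = -0.153374-0.364210i
Y_2^{m'}(θ=1.5849,φ=3.1) and Σ D·Y over m':
  (+0.0969+0.0981i)·(+0.3849+0.0321i)  (-0.3570-0.0364i)·(+0.0109+0.0005i)  (+0.4756-0.3176i)·(-0.3152+0.0000i)  (-0.1747+0.5818i)·(-0.0109+0.0005i)  (-0.1534-0.3642i)·(+0.3849-0.0321i)
Y_2^-2(R⁻¹ n̂) = -0.188704-0.001241i

Re=-0.1887 Im=-0.0012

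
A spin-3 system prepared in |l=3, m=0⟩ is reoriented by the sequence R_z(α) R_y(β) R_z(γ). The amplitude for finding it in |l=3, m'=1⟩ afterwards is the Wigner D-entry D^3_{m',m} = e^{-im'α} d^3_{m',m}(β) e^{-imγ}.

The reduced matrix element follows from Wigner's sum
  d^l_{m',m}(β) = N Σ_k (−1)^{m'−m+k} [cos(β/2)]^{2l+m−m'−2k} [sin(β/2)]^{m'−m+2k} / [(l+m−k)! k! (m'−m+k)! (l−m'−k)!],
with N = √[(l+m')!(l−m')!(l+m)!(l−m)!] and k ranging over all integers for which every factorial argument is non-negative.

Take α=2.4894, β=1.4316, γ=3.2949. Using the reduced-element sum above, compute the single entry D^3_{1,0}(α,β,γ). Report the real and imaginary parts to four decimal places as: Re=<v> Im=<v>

First d^3_{1,0}(β=1.4316), then the phase factors e^{-i(1)α} and e^{-i(0)γ}:
With c≡cos(β/2)=0.754569 and s≡sin(β/2)=0.656221, N=[24·2·6·6]^{1/2}=41.569219
k∈{0,1,2} keeps every argument non-negative
  k=0: (−1)^1·41.5692/(12)·0.7546^5·0.6562^1 = -0.556076
  k=1: (−1)^2·41.5692/(4)·0.7546^3·0.6562^3 = +1.261708
  k=2: (−1)^3·41.5692/(12)·0.7546^1·0.6562^5 = -0.318083
d^3_{1,0}(1.4316) = -0.556076 +1.261708 -0.318083 = +0.387548
Phases: e^{-i·(1)·2.4894}=-0.794755-0.606930i, e^{-i·(0)·3.2949}=+1.000000+0.000000i ⇒ D=-0.308006-0.235215i

Re=-0.3080 Im=-0.2352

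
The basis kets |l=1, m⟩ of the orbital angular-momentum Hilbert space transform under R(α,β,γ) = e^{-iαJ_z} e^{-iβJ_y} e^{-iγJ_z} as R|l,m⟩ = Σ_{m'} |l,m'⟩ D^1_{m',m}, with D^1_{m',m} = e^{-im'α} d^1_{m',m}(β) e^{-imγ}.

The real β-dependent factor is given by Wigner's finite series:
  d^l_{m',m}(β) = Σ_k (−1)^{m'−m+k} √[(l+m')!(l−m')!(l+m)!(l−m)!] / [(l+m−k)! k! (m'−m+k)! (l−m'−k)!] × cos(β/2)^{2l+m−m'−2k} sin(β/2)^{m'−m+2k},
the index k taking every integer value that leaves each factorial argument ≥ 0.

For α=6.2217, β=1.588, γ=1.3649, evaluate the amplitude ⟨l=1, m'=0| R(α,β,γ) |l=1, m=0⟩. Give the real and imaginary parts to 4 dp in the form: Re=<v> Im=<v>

First d^1_{0,0}(β=1.588), then the phase factors e^{-i(0)α} and e^{-i(0)γ}:
Half-angle: c=0.700998, s=0.713163. N=√(1·1·1·1)=1.000000
k∈{0,1} keeps every argument non-negative
  k=0: (−1)^0·1.0000/(1)·0.7010^2·0.7132^0 = +0.491399
  k=1: (−1)^1·1.0000/(1)·0.7010^0·0.7132^2 = -0.508601
d^1_{0,0}(1.588) = +0.491399 -0.508601 = -0.017203
D = (+1.000000+0.000000i)·(-0.017203)·(+1.000000+0.000000i) = -0.017203+0.000000i

Re=-0.0172 Im=0.0000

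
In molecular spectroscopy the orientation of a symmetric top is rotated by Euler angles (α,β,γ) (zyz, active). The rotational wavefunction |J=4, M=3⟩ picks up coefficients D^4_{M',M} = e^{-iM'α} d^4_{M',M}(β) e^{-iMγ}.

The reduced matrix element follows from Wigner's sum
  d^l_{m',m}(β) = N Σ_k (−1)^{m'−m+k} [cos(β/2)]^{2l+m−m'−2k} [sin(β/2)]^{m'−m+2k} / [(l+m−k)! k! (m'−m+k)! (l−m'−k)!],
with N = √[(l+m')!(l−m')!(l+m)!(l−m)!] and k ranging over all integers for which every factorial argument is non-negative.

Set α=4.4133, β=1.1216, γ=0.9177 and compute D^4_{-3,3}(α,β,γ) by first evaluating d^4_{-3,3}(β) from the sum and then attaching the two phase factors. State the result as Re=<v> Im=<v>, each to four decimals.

Re=-0.0522 Im=-0.0936

D^4_{-3,3}(4.4133,1.1216,0.9177) = e^{-i·-3·4.4133}·d^4_{-3,3}(1.1216)·e^{-i·3·0.9177}. Compute d first:
Half-angle: c=0.846830, s=0.531864. N=√(1·5040·5040·1)=5040.000000
k∈{6,7} keeps every argument non-negative
  k=6: (−1)^0·5040.0000/(720)·0.8468^2·0.5319^6 = +0.113630
  k=7: (−1)^1·5040.0000/(5040)·0.8468^0·0.5319^8 = -0.006403
d^4_{-3,3}(1.1216) = +0.113630 -0.006403 = +0.107227
Phases: e^{-i·(-3)·4.4133}=+0.781625+0.623749i, e^{-i·(3)·0.9177}=-0.925481-0.378794i ⇒ D=-0.052231-0.093646i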